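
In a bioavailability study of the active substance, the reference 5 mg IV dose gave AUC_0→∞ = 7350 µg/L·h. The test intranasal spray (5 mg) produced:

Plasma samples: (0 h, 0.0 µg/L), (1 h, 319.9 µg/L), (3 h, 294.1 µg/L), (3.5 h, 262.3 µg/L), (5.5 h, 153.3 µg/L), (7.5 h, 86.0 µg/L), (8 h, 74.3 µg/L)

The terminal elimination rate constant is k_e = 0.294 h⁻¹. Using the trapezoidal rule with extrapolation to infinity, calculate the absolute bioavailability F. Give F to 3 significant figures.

F = 0.253

Trapezoidal AUC_0→8 (intranasal spray):
  [0→1]: (0.0+319.9)/2 × 1 = 159.95
  [1→3]: (319.9+294.1)/2 × 2 = 614.0
  [3→3.5]: (294.1+262.3)/2 × 0.5 = 139.1
  [3.5→5.5]: (262.3+153.3)/2 × 2 = 415.6
  [5.5→7.5]: (153.3+86.0)/2 × 2 = 239.3
  [7.5→8]: (86.0+74.3)/2 × 0.5 = 40.075
  Sum = 1608.025 µg/L·h
Tail: C_last/k_e = 74.3/0.294 = 252.721
AUC_0→∞ (intranasal spray) = 1608.025 + 252.721 = 1860.746 µg/L·h
F = (AUC_ev/D_ev)/(AUC_iv/D_iv) = (1860.746/5)/(7350/5) = 372.1492/1470 = 0.2532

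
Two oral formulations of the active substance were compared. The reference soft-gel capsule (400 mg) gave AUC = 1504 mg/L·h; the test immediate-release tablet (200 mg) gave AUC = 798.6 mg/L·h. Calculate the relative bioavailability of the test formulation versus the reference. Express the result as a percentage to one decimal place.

F_rel = 106.2%

F_rel = (AUC_test/D_test) / (AUC_ref/D_ref)
      = (798.6/200) / (1504/400)
      = 3.993 / 3.76 = 1.0620 = 106.20%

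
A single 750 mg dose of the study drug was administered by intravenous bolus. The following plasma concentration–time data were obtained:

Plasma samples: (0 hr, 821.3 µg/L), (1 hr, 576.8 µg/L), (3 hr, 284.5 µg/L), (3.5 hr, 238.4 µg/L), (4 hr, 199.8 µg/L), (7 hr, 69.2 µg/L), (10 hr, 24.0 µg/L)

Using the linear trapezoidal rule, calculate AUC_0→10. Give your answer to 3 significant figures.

Trapezoidal AUC_0→10:
  [0→1]: (821.3+576.8)/2 × 1 = 699.05
  [1→3]: (576.8+284.5)/2 × 2 = 861.3
  [3→3.5]: (284.5+238.4)/2 × 0.5 = 130.725
  [3.5→4]: (238.4+199.8)/2 × 0.5 = 109.55
  [4→7]: (199.8+69.2)/2 × 3 = 403.5
  [7→10]: (69.2+24.0)/2 × 3 = 139.8
  Sum = 2343.925 µg/L·hr

AUC = 2340 µg/L·hr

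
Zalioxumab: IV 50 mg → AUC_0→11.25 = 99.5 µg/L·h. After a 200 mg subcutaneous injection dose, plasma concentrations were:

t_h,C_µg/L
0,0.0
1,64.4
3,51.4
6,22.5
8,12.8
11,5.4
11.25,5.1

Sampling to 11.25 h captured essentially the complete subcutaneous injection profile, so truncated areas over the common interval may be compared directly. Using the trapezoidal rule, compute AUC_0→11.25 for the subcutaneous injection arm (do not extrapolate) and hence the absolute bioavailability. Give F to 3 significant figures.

F = 0.811

Trapezoidal AUC_0→11.25 (subcutaneous injection):
  [0→1]: (0.0+64.4)/2 × 1 = 32.2
  [1→3]: (64.4+51.4)/2 × 2 = 115.8
  [3→6]: (51.4+22.5)/2 × 3 = 110.85
  [6→8]: (22.5+12.8)/2 × 2 = 35.3
  [8→11]: (12.8+5.4)/2 × 3 = 27.3
  [11→11.25]: (5.4+5.1)/2 × 0.25 = 1.3125
  Sum = 322.7625 µg/L·h
F = (AUC_ev/D_ev)/(AUC_iv/D_iv) = (322.7625/200)/(99.5/50) = 1.6138125/1.99 = 0.8110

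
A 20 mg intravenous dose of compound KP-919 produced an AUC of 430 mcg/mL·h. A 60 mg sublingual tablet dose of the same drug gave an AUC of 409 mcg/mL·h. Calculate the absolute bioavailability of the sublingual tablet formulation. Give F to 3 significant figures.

F = (AUC_ev / D_ev) / (AUC_iv / D_iv)
  = (409/60) / (430/20)
  = 6.81667 / 21.5 = 0.3171

F = 0.317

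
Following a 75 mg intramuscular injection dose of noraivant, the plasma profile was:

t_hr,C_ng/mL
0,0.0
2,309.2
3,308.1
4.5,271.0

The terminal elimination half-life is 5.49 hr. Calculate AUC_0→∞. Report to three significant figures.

AUC = 3200 ng/mL·hr

Trapezoidal AUC_0→4.5:
  [0→2]: (0.0+309.2)/2 × 2 = 309.2
  [2→3]: (309.2+308.1)/2 × 1 = 308.65
  [3→4.5]: (308.1+271.0)/2 × 1.5 = 434.325
  Sum = 1052.175 ng/mL·hr
k_e = ln2 / t½ = 0.693147 / 5.49 = 0.1263 hr^-1
Extrapolated tail: C_last / k_e = 271.0 / 0.1263 = 2145.685
AUC_0→∞ = 1052.175 + 2145.685 = 3197.86 ng/mL·hr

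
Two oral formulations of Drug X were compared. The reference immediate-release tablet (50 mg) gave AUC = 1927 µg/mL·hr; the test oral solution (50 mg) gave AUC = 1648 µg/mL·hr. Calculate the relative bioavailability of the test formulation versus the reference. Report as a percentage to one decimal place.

F_rel = 85.5%

F_rel = (AUC_test/D_test) / (AUC_ref/D_ref)
      = (1648/50) / (1927/50)
      = 32.96 / 38.54 = 0.8552 = 85.52%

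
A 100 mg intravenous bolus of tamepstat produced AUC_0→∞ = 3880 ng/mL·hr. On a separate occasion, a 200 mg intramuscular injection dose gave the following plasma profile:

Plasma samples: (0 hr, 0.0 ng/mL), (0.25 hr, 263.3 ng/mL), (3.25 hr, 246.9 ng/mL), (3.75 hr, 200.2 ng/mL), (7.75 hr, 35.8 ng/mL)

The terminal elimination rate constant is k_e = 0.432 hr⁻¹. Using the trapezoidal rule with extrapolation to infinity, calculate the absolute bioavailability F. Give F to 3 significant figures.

F = 0.189

Trapezoidal AUC_0→7.75 (intramuscular injection):
  [0→0.25]: (0.0+263.3)/2 × 0.25 = 32.9125
  [0.25→3.25]: (263.3+246.9)/2 × 3 = 765.3
  [3.25→3.75]: (246.9+200.2)/2 × 0.5 = 111.775
  [3.75→7.75]: (200.2+35.8)/2 × 4 = 472.0
  Sum = 1381.9875 ng/mL·hr
Tail: C_last/k_e = 35.8/0.432 = 82.870
AUC_0→∞ (intramuscular injection) = 1381.9875 + 82.870 = 1464.8575 ng/mL·hr
F = (AUC_ev/D_ev)/(AUC_iv/D_iv) = (1464.8575/200)/(3880/100) = 7.3242875/38.8 = 0.1888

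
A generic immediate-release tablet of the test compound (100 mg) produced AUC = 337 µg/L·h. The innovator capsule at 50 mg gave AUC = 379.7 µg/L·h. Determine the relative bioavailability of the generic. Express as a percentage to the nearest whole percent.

F_rel = 44%

F_rel = (AUC_test/D_test) / (AUC_ref/D_ref)
      = (337/100) / (379.7/50)
      = 3.37 / 7.594 = 0.4438 = 44.38%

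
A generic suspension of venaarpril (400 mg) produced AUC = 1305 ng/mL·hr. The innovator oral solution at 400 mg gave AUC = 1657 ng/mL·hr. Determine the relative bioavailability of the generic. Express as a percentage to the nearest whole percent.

F_rel = (AUC_test/D_test) / (AUC_ref/D_ref)
      = (1305/400) / (1657/400)
      = 3.2625 / 4.1425 = 0.7876 = 78.76%

F_rel = 79%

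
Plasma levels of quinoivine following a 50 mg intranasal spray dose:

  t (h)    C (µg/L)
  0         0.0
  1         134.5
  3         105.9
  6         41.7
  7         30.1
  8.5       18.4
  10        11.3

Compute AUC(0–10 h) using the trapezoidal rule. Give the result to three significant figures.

Trapezoidal AUC_0→10:
  [0→1]: (0.0+134.5)/2 × 1 = 67.25
  [1→3]: (134.5+105.9)/2 × 2 = 240.4
  [3→6]: (105.9+41.7)/2 × 3 = 221.4
  [6→7]: (41.7+30.1)/2 × 1 = 35.9
  [7→8.5]: (30.1+18.4)/2 × 1.5 = 36.375
  [8.5→10]: (18.4+11.3)/2 × 1.5 = 22.275
  Sum = 623.6 µg/L·h

AUC = 624 µg/L·h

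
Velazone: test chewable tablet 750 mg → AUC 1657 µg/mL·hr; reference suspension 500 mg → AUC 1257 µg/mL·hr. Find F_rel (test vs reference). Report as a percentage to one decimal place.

F_rel = (AUC_test/D_test) / (AUC_ref/D_ref)
      = (1657/750) / (1257/500)
      = 2.20933 / 2.514 = 0.8788 = 87.88%

F_rel = 87.9%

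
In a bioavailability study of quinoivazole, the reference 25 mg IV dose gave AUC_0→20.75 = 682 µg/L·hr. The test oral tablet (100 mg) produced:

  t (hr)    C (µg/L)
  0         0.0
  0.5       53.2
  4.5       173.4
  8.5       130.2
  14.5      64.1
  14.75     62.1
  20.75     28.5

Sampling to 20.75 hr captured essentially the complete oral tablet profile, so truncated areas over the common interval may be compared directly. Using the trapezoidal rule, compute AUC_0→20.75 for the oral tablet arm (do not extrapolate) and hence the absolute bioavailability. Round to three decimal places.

Trapezoidal AUC_0→20.75 (oral tablet):
  [0→0.5]: (0.0+53.2)/2 × 0.5 = 13.3
  [0.5→4.5]: (53.2+173.4)/2 × 4 = 453.2
  [4.5→8.5]: (173.4+130.2)/2 × 4 = 607.2
  [8.5→14.5]: (130.2+64.1)/2 × 6 = 582.9
  [14.5→14.75]: (64.1+62.1)/2 × 0.25 = 15.775
  [14.75→20.75]: (62.1+28.5)/2 × 6 = 271.8
  Sum = 1944.175 µg/L·hr
F = (AUC_ev/D_ev)/(AUC_iv/D_iv) = (1944.175/100)/(682/25) = 19.44175/27.28 = 0.7127

F = 0.713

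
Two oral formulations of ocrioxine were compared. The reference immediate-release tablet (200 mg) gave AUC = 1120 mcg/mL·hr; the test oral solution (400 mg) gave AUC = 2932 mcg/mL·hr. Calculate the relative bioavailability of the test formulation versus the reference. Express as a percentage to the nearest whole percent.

F_rel = (AUC_test/D_test) / (AUC_ref/D_ref)
      = (2932/400) / (1120/200)
      = 7.33 / 5.6 = 1.3089 = 130.89%

F_rel = 131%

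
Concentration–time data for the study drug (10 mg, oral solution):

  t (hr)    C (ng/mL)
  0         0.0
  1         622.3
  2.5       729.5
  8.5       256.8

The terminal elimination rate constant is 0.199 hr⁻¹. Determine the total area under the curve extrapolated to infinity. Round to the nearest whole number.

Trapezoidal AUC_0→8.5:
  [0→1]: (0.0+622.3)/2 × 1 = 311.15
  [1→2.5]: (622.3+729.5)/2 × 1.5 = 1013.85
  [2.5→8.5]: (729.5+256.8)/2 × 6 = 2958.9
  Sum = 4283.9 ng/mL·hr
Extrapolated tail: C_last / k_e = 256.8 / 0.199 = 1290.452
AUC_0→∞ = 4283.9 + 1290.452 = 5574.352 ng/mL·hr

AUC = 5574 ng/mL·hr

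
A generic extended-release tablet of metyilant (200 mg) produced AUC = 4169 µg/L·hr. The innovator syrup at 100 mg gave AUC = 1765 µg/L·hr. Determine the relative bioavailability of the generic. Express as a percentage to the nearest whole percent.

F_rel = 118%

F_rel = (AUC_test/D_test) / (AUC_ref/D_ref)
      = (4169/200) / (1765/100)
      = 20.845 / 17.65 = 1.1810 = 118.10%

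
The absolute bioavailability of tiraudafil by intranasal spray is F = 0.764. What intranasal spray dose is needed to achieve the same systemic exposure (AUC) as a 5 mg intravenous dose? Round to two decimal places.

For equal systemic exposure: F × D_ev = D_iv
D_ev = D_iv / F = 5 / 0.764 = 6.5445 mg

D_intranasal = 6.54 mg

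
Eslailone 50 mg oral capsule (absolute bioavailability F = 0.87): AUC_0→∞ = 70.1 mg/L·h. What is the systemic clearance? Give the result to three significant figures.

CL = F × Dose / AUC_0→∞
   = 0.87 × 50 / 70.1 = 0.620542 L/h

CL = 0.621 L/h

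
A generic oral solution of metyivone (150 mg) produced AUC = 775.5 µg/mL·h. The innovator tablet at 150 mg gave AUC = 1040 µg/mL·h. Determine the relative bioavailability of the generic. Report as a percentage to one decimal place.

F_rel = 74.6%

F_rel = (AUC_test/D_test) / (AUC_ref/D_ref)
      = (775.5/150) / (1040/150)
      = 5.17 / 6.93333 = 0.7457 = 74.57%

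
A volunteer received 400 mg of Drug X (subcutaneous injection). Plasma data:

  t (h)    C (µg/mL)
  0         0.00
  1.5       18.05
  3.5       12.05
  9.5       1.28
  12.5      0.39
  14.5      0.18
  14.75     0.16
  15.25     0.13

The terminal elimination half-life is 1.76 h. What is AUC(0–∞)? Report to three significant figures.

Trapezoidal AUC_0→15.25:
  [0→1.5]: (0.00+18.05)/2 × 1.5 = 13.5375
  [1.5→3.5]: (18.05+12.05)/2 × 2 = 30.1
  [3.5→9.5]: (12.05+1.28)/2 × 6 = 39.99
  [9.5→12.5]: (1.28+0.39)/2 × 3 = 2.505
  [12.5→14.5]: (0.39+0.18)/2 × 2 = 0.57
  [14.5→14.75]: (0.18+0.16)/2 × 0.25 = 0.0425
  [14.75→15.25]: (0.16+0.13)/2 × 0.5 = 0.0725
  Sum = 86.8175 µg/mL·h
k_e = ln2 / t½ = 0.693147 / 1.76 = 0.3938 h^-1
Extrapolated tail: C_last / k_e = 0.13 / 0.3938 = 0.330
AUC_0→∞ = 86.8175 + 0.330 = 87.1475 µg/mL·h

AUC = 87.1 µg/mL·h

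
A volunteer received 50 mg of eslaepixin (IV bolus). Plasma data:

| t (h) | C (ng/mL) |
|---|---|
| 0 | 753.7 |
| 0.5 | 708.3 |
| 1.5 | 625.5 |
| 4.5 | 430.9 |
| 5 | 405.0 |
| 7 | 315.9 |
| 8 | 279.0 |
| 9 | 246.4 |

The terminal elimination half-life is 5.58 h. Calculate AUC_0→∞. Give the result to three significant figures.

Trapezoidal AUC_0→9:
  [0→0.5]: (753.7+708.3)/2 × 0.5 = 365.5
  [0.5→1.5]: (708.3+625.5)/2 × 1 = 666.9
  [1.5→4.5]: (625.5+430.9)/2 × 3 = 1584.6
  [4.5→5]: (430.9+405.0)/2 × 0.5 = 208.975
  [5→7]: (405.0+315.9)/2 × 2 = 720.9
  [7→8]: (315.9+279.0)/2 × 1 = 297.45
  [8→9]: (279.0+246.4)/2 × 1 = 262.7
  Sum = 4107.025 ng/mL·h
k_e = ln2 / t½ = 0.693147 / 5.58 = 0.1242 h^-1
Extrapolated tail: C_last / k_e = 246.4 / 0.1242 = 1983.897
AUC_0→∞ = 4107.025 + 1983.897 = 6090.922 ng/mL·h

AUC = 6090 ng/mL·h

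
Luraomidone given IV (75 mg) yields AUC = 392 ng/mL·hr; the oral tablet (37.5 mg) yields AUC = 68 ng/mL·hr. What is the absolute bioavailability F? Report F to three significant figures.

F = (AUC_ev / D_ev) / (AUC_iv / D_iv)
  = (68/37.5) / (392/75)
  = 1.81333 / 5.22667 = 0.3469

F = 0.347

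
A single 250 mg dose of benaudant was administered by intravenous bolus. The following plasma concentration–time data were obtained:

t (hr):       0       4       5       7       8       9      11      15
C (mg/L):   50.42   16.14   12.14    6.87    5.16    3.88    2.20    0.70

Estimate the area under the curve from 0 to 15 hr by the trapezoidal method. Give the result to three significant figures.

Trapezoidal AUC_0→15:
  [0→4]: (50.42+16.14)/2 × 4 = 133.12
  [4→5]: (16.14+12.14)/2 × 1 = 14.14
  [5→7]: (12.14+6.87)/2 × 2 = 19.01
  [7→8]: (6.87+5.16)/2 × 1 = 6.015
  [8→9]: (5.16+3.88)/2 × 1 = 4.52
  [9→11]: (3.88+2.20)/2 × 2 = 6.08
  [11→15]: (2.20+0.70)/2 × 4 = 5.8
  Sum = 188.685 mg/L·hr

AUC = 189 mg/L·hr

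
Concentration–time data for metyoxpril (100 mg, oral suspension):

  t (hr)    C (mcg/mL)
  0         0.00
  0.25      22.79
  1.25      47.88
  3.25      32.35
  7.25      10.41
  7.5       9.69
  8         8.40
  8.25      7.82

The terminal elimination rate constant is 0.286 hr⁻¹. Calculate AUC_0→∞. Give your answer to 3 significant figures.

AUC = 240 mcg/mL·hr

Trapezoidal AUC_0→8.25:
  [0→0.25]: (0.00+22.79)/2 × 0.25 = 2.84875
  [0.25→1.25]: (22.79+47.88)/2 × 1 = 35.335
  [1.25→3.25]: (47.88+32.35)/2 × 2 = 80.23
  [3.25→7.25]: (32.35+10.41)/2 × 4 = 85.52
  [7.25→7.5]: (10.41+9.69)/2 × 0.25 = 2.5125
  [7.5→8]: (9.69+8.40)/2 × 0.5 = 4.5225
  [8→8.25]: (8.40+7.82)/2 × 0.25 = 2.0275
  Sum = 212.99625 mcg/mL·hr
Extrapolated tail: C_last / k_e = 7.82 / 0.286 = 27.343
AUC_0→∞ = 212.99625 + 27.343 = 240.33925 mcg/mL·hr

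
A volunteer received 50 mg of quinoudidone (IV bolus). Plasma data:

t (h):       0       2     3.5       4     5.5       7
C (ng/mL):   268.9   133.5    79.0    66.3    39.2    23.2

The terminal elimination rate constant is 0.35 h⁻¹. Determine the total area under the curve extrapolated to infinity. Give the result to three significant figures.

AUC = 790 ng/mL·h

Trapezoidal AUC_0→7:
  [0→2]: (268.9+133.5)/2 × 2 = 402.4
  [2→3.5]: (133.5+79.0)/2 × 1.5 = 159.375
  [3.5→4]: (79.0+66.3)/2 × 0.5 = 36.325
  [4→5.5]: (66.3+39.2)/2 × 1.5 = 79.125
  [5.5→7]: (39.2+23.2)/2 × 1.5 = 46.8
  Sum = 724.025 ng/mL·h
Extrapolated tail: C_last / k_e = 23.2 / 0.35 = 66.286
AUC_0→∞ = 724.025 + 66.286 = 790.311 ng/mL·h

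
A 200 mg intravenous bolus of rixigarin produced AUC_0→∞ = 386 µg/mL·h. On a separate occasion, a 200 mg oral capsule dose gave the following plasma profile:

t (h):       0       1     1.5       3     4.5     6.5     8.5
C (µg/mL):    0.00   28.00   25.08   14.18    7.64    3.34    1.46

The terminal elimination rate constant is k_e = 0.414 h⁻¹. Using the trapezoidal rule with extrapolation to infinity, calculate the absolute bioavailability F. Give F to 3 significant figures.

Trapezoidal AUC_0→8.5 (oral capsule):
  [0→1]: (0.00+28.00)/2 × 1 = 14.0
  [1→1.5]: (28.00+25.08)/2 × 0.5 = 13.27
  [1.5→3]: (25.08+14.18)/2 × 1.5 = 29.445
  [3→4.5]: (14.18+7.64)/2 × 1.5 = 16.365
  [4.5→6.5]: (7.64+3.34)/2 × 2 = 10.98
  [6.5→8.5]: (3.34+1.46)/2 × 2 = 4.8
  Sum = 88.86 µg/mL·h
Tail: C_last/k_e = 1.46/0.414 = 3.527
AUC_0→∞ (oral capsule) = 88.86 + 3.527 = 92.387 µg/mL·h
F = (AUC_ev/D_ev)/(AUC_iv/D_iv) = (92.387/200)/(386/200) = 0.461935/1.93 = 0.2393

F = 0.239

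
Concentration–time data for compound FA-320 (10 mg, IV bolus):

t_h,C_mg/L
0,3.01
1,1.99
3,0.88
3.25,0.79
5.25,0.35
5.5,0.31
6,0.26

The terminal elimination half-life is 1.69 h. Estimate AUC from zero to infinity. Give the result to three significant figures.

Trapezoidal AUC_0→6:
  [0→1]: (3.01+1.99)/2 × 1 = 2.5
  [1→3]: (1.99+0.88)/2 × 2 = 2.87
  [3→3.25]: (0.88+0.79)/2 × 0.25 = 0.20875
  [3.25→5.25]: (0.79+0.35)/2 × 2 = 1.14
  [5.25→5.5]: (0.35+0.31)/2 × 0.25 = 0.0825
  [5.5→6]: (0.31+0.26)/2 × 0.5 = 0.1425
  Sum = 6.94375 mg/L·h
k_e = ln2 / t½ = 0.693147 / 1.69 = 0.4101 h^-1
Extrapolated tail: C_last / k_e = 0.26 / 0.4101 = 0.634
AUC_0→∞ = 6.94375 + 0.634 = 7.57775 mg/L·h

AUC = 7.58 mg/L·h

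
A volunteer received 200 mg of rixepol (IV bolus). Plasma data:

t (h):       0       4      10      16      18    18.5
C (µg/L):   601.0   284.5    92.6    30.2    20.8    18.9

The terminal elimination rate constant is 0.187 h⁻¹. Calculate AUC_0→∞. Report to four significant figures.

Trapezoidal AUC_0→18.5:
  [0→4]: (601.0+284.5)/2 × 4 = 1771.0
  [4→10]: (284.5+92.6)/2 × 6 = 1131.3
  [10→16]: (92.6+30.2)/2 × 6 = 368.4
  [16→18]: (30.2+20.8)/2 × 2 = 51.0
  [18→18.5]: (20.8+18.9)/2 × 0.5 = 9.925
  Sum = 3331.625 µg/L·h
Extrapolated tail: C_last / k_e = 18.9 / 0.187 = 101.070
AUC_0→∞ = 3331.625 + 101.070 = 3432.695 µg/L·h

AUC = 3433 µg/L·h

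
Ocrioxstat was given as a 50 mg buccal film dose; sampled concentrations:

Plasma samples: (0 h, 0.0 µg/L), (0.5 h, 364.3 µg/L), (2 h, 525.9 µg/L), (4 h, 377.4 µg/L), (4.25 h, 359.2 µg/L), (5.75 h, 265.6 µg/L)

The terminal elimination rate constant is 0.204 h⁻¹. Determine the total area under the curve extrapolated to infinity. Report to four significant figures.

Trapezoidal AUC_0→5.75:
  [0→0.5]: (0.0+364.3)/2 × 0.5 = 91.075
  [0.5→2]: (364.3+525.9)/2 × 1.5 = 667.65
  [2→4]: (525.9+377.4)/2 × 2 = 903.3
  [4→4.25]: (377.4+359.2)/2 × 0.25 = 92.075
  [4.25→5.75]: (359.2+265.6)/2 × 1.5 = 468.6
  Sum = 2222.7 µg/L·h
Extrapolated tail: C_last / k_e = 265.6 / 0.204 = 1301.961
AUC_0→∞ = 2222.7 + 1301.961 = 3524.661 µg/L·h

AUC = 3525 µg/L·h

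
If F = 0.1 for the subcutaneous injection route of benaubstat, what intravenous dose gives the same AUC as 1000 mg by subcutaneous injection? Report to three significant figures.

Systemic exposure from an extravascular dose = F × D_ev, so the equivalent IV dose is F × D_ev.
D_iv = F × D_ev = 0.1 × 1000 = 100 mg

D_iv = 100 mg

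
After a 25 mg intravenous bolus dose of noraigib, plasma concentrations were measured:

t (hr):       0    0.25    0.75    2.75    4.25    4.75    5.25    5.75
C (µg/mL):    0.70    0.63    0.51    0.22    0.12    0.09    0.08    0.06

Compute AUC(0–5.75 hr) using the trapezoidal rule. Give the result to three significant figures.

AUC = 1.57 µg/mL·hr

Trapezoidal AUC_0→5.75:
  [0→0.25]: (0.70+0.63)/2 × 0.25 = 0.16625
  [0.25→0.75]: (0.63+0.51)/2 × 0.5 = 0.285
  [0.75→2.75]: (0.51+0.22)/2 × 2 = 0.73
  [2.75→4.25]: (0.22+0.12)/2 × 1.5 = 0.255
  [4.25→4.75]: (0.12+0.09)/2 × 0.5 = 0.0525
  [4.75→5.25]: (0.09+0.08)/2 × 0.5 = 0.0425
  [5.25→5.75]: (0.08+0.06)/2 × 0.5 = 0.035
  Sum = 1.56625 µg/mL·hr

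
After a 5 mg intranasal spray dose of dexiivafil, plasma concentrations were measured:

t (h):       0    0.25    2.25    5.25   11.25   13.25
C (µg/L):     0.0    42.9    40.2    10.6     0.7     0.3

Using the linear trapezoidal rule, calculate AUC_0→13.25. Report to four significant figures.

Trapezoidal AUC_0→13.25:
  [0→0.25]: (0.0+42.9)/2 × 0.25 = 5.3625
  [0.25→2.25]: (42.9+40.2)/2 × 2 = 83.1
  [2.25→5.25]: (40.2+10.6)/2 × 3 = 76.2
  [5.25→11.25]: (10.6+0.7)/2 × 6 = 33.9
  [11.25→13.25]: (0.7+0.3)/2 × 2 = 1.0
  Sum = 199.5625 µg/L·h

AUC = 199.6 µg/L·h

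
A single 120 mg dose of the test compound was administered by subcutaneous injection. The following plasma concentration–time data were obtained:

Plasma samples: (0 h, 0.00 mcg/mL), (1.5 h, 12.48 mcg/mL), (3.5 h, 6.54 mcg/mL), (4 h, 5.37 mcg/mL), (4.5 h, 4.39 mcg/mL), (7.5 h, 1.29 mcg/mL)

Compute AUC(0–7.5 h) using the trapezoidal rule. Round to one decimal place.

AUC = 42.3 mcg/mL·h

Trapezoidal AUC_0→7.5:
  [0→1.5]: (0.00+12.48)/2 × 1.5 = 9.36
  [1.5→3.5]: (12.48+6.54)/2 × 2 = 19.02
  [3.5→4]: (6.54+5.37)/2 × 0.5 = 2.9775
  [4→4.5]: (5.37+4.39)/2 × 0.5 = 2.44
  [4.5→7.5]: (4.39+1.29)/2 × 3 = 8.52
  Sum = 42.3175 mcg/mL·h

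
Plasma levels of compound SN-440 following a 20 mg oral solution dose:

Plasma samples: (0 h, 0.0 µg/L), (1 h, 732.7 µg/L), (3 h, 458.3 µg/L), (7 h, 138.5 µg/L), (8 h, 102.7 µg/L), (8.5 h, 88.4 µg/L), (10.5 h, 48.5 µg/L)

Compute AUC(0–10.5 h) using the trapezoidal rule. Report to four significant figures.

Trapezoidal AUC_0→10.5:
  [0→1]: (0.0+732.7)/2 × 1 = 366.35
  [1→3]: (732.7+458.3)/2 × 2 = 1191.0
  [3→7]: (458.3+138.5)/2 × 4 = 1193.6
  [7→8]: (138.5+102.7)/2 × 1 = 120.6
  [8→8.5]: (102.7+88.4)/2 × 0.5 = 47.775
  [8.5→10.5]: (88.4+48.5)/2 × 2 = 136.9
  Sum = 3056.225 µg/L·h

AUC = 3056 µg/L·h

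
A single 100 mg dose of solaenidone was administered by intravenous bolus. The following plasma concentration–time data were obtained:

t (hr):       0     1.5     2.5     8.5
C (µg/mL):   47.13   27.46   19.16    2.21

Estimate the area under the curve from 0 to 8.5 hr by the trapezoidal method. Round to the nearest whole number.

Trapezoidal AUC_0→8.5:
  [0→1.5]: (47.13+27.46)/2 × 1.5 = 55.9425
  [1.5→2.5]: (27.46+19.16)/2 × 1 = 23.31
  [2.5→8.5]: (19.16+2.21)/2 × 6 = 64.11
  Sum = 143.3625 µg/mL·hr

AUC = 143 µg/mL·hr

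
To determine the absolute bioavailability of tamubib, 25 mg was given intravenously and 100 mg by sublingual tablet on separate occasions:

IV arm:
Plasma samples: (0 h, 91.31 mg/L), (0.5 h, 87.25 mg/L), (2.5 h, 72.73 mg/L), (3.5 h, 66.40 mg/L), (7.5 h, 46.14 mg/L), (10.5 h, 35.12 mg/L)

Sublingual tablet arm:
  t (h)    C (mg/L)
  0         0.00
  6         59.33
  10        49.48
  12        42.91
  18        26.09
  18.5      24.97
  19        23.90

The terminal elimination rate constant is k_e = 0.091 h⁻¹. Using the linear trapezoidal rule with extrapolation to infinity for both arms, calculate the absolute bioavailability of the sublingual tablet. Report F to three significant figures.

F = 0.244

Trapezoidal AUC_0→10.5 (IV):
  [0→0.5]: (91.31+87.25)/2 × 0.5 = 44.64
  [0.5→2.5]: (87.25+72.73)/2 × 2 = 159.98
  [2.5→3.5]: (72.73+66.40)/2 × 1 = 69.565
  [3.5→7.5]: (66.40+46.14)/2 × 4 = 225.08
  [7.5→10.5]: (46.14+35.12)/2 × 3 = 121.89
  Sum = 621.155 mg/L·h
IV tail: 35.12/0.091 = 385.934; AUC_iv,0→∞ = 621.155 + 385.934 = 1007.089 mg/L·h
Trapezoidal AUC_0→19 (sublingual tablet):
  [0→6]: (0.00+59.33)/2 × 6 = 177.99
  [6→10]: (59.33+49.48)/2 × 4 = 217.62
  [10→12]: (49.48+42.91)/2 × 2 = 92.39
  [12→18]: (42.91+26.09)/2 × 6 = 207.0
  [18→18.5]: (26.09+24.97)/2 × 0.5 = 12.765
  [18.5→19]: (24.97+23.90)/2 × 0.5 = 12.2175
  Sum = 719.9825 mg/L·h
sublingual tablet tail: 23.90/0.091 = 262.637; AUC_ev,0→∞ = 719.9825 + 262.637 = 982.6195 mg/L·h
F = (AUC_ev/D_ev)/(AUC_iv/D_iv) = (982.6195/100)/(1007.089/25) = 9.826195/40.28356 = 0.2439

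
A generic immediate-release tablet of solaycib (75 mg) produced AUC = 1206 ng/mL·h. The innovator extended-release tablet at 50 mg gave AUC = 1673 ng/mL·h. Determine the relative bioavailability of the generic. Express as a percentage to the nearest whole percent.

F_rel = 48%

F_rel = (AUC_test/D_test) / (AUC_ref/D_ref)
      = (1206/75) / (1673/50)
      = 16.08 / 33.46 = 0.4806 = 48.06%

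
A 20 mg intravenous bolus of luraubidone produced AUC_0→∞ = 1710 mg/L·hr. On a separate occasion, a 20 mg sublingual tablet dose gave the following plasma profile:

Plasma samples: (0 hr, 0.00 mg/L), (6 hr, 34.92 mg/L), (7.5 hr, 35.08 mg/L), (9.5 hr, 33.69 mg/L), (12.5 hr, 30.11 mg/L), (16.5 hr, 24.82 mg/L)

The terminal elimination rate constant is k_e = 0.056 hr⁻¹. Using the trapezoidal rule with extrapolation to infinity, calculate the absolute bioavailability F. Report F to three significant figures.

F = 0.512

Trapezoidal AUC_0→16.5 (sublingual tablet):
  [0→6]: (0.00+34.92)/2 × 6 = 104.76
  [6→7.5]: (34.92+35.08)/2 × 1.5 = 52.5
  [7.5→9.5]: (35.08+33.69)/2 × 2 = 68.77
  [9.5→12.5]: (33.69+30.11)/2 × 3 = 95.7
  [12.5→16.5]: (30.11+24.82)/2 × 4 = 109.86
  Sum = 431.59 mg/L·hr
Tail: C_last/k_e = 24.82/0.056 = 443.214
AUC_0→∞ (sublingual tablet) = 431.59 + 443.214 = 874.804 mg/L·hr
F = (AUC_ev/D_ev)/(AUC_iv/D_iv) = (874.804/20)/(1710/20) = 43.7402/85.5 = 0.5116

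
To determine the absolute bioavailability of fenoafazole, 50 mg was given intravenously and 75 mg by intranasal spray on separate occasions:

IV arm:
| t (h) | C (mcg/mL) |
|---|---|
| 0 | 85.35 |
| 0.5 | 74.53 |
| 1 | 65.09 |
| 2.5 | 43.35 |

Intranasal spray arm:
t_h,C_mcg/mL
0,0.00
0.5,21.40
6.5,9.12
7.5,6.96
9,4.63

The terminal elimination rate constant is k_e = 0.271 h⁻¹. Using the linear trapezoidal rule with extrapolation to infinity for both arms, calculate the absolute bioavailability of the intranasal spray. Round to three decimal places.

Trapezoidal AUC_0→2.5 (IV):
  [0→0.5]: (85.35+74.53)/2 × 0.5 = 39.97
  [0.5→1]: (74.53+65.09)/2 × 0.5 = 34.905
  [1→2.5]: (65.09+43.35)/2 × 1.5 = 81.33
  Sum = 156.205 mcg/mL·h
IV tail: 43.35/0.271 = 159.963; AUC_iv,0→∞ = 156.205 + 159.963 = 316.168 mcg/mL·h
Trapezoidal AUC_0→9 (intranasal spray):
  [0→0.5]: (0.00+21.40)/2 × 0.5 = 5.35
  [0.5→6.5]: (21.40+9.12)/2 × 6 = 91.56
  [6.5→7.5]: (9.12+6.96)/2 × 1 = 8.04
  [7.5→9]: (6.96+4.63)/2 × 1.5 = 8.6925
  Sum = 113.6425 mcg/mL·h
intranasal spray tail: 4.63/0.271 = 17.085; AUC_ev,0→∞ = 113.6425 + 17.085 = 130.7275 mcg/mL·h
F = (AUC_ev/D_ev)/(AUC_iv/D_iv) = (130.7275/75)/(316.168/50) = 1.74303/6.32336 = 0.2756

F = 0.276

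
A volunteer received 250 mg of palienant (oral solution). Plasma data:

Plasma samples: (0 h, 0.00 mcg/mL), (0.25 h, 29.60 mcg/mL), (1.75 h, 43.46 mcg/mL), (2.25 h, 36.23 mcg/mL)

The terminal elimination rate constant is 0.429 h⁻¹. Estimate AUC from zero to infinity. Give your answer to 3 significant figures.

AUC = 163 mcg/mL·h

Trapezoidal AUC_0→2.25:
  [0→0.25]: (0.00+29.60)/2 × 0.25 = 3.7
  [0.25→1.75]: (29.60+43.46)/2 × 1.5 = 54.795
  [1.75→2.25]: (43.46+36.23)/2 × 0.5 = 19.9225
  Sum = 78.4175 mcg/mL·h
Extrapolated tail: C_last / k_e = 36.23 / 0.429 = 84.452
AUC_0→∞ = 78.4175 + 84.452 = 162.8695 mcg/mL·h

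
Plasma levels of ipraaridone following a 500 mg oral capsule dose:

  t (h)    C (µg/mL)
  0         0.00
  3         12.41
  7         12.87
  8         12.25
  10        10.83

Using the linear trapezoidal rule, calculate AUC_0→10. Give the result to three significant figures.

AUC = 105 µg/mL·h

Trapezoidal AUC_0→10:
  [0→3]: (0.00+12.41)/2 × 3 = 18.615
  [3→7]: (12.41+12.87)/2 × 4 = 50.56
  [7→8]: (12.87+12.25)/2 × 1 = 12.56
  [8→10]: (12.25+10.83)/2 × 2 = 23.08
  Sum = 104.815 µg/mL·h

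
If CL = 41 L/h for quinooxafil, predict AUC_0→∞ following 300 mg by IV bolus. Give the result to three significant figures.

AUC_0→∞ = Dose_iv / CL
        = 300 / 41 = 7.31707 mg/L·h

AUC = 7.32 mg/L·h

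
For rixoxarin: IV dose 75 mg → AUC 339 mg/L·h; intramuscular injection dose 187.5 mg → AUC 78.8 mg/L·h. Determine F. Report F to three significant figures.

F = 0.0930

F = (AUC_ev / D_ev) / (AUC_iv / D_iv)
  = (78.8/187.5) / (339/75)
  = 0.420267 / 4.52 = 0.0930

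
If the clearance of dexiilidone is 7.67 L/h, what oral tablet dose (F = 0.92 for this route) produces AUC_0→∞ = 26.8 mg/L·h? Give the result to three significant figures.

Dose = 223 mg

Dose = CL × AUC_0→∞ / F
     = 7.67 × 26.8 / 0.92 = 223.43 mg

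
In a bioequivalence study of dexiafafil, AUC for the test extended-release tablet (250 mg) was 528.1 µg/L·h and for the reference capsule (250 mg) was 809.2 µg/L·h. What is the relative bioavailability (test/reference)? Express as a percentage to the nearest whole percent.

F_rel = (AUC_test/D_test) / (AUC_ref/D_ref)
      = (528.1/250) / (809.2/250)
      = 2.1124 / 3.2368 = 0.6526 = 65.26%

F_rel = 65%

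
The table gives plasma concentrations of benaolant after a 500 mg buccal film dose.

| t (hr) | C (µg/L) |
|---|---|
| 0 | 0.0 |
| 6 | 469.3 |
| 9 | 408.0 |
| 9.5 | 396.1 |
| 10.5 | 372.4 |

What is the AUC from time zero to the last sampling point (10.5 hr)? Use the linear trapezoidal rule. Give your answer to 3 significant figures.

AUC = 3310 µg/L·hr

Trapezoidal AUC_0→10.5:
  [0→6]: (0.0+469.3)/2 × 6 = 1407.9
  [6→9]: (469.3+408.0)/2 × 3 = 1315.95
  [9→9.5]: (408.0+396.1)/2 × 0.5 = 201.025
  [9.5→10.5]: (396.1+372.4)/2 × 1 = 384.25
  Sum = 3309.125 µg/L·hr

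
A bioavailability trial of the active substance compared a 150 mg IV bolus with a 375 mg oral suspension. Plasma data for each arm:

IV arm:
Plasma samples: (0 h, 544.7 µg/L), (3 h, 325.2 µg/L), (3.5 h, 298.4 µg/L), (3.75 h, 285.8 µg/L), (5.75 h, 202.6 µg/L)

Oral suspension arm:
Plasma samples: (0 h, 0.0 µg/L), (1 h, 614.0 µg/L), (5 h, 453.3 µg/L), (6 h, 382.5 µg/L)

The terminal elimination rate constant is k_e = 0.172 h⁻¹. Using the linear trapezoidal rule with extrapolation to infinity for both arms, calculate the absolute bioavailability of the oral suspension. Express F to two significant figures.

Trapezoidal AUC_0→5.75 (IV):
  [0→3]: (544.7+325.2)/2 × 3 = 1304.85
  [3→3.5]: (325.2+298.4)/2 × 0.5 = 155.9
  [3.5→3.75]: (298.4+285.8)/2 × 0.25 = 73.025
  [3.75→5.75]: (285.8+202.6)/2 × 2 = 488.4
  Sum = 2022.175 µg/L·h
IV tail: 202.6/0.172 = 1177.907; AUC_iv,0→∞ = 2022.175 + 1177.907 = 3200.082 µg/L·h
Trapezoidal AUC_0→6 (oral suspension):
  [0→1]: (0.0+614.0)/2 × 1 = 307.0
  [1→5]: (614.0+453.3)/2 × 4 = 2134.6
  [5→6]: (453.3+382.5)/2 × 1 = 417.9
  Sum = 2859.5 µg/L·h
oral suspension tail: 382.5/0.172 = 2223.837; AUC_ev,0→∞ = 2859.5 + 2223.837 = 5083.337 µg/L·h
F = (AUC_ev/D_ev)/(AUC_iv/D_iv) = (5083.337/375)/(3200.082/150) = 13.5556/21.33388 = 0.6354

F = 0.64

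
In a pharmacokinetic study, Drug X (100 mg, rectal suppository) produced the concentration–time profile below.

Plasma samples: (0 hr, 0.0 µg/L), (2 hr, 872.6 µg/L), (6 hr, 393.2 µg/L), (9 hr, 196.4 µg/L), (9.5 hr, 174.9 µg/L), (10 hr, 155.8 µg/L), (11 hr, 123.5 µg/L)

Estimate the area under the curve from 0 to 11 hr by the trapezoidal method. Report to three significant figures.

AUC = 4600 µg/L·hr

Trapezoidal AUC_0→11:
  [0→2]: (0.0+872.6)/2 × 2 = 872.6
  [2→6]: (872.6+393.2)/2 × 4 = 2531.6
  [6→9]: (393.2+196.4)/2 × 3 = 884.4
  [9→9.5]: (196.4+174.9)/2 × 0.5 = 92.825
  [9.5→10]: (174.9+155.8)/2 × 0.5 = 82.675
  [10→11]: (155.8+123.5)/2 × 1 = 139.65
  Sum = 4603.75 µg/L·hr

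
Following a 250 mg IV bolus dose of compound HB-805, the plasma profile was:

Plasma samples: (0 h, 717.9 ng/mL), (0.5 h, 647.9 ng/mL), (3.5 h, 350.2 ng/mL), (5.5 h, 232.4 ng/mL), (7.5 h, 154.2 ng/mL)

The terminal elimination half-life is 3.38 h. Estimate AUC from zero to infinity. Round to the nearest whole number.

AUC = 3560 ng/mL·h

Trapezoidal AUC_0→7.5:
  [0→0.5]: (717.9+647.9)/2 × 0.5 = 341.45
  [0.5→3.5]: (647.9+350.2)/2 × 3 = 1497.15
  [3.5→5.5]: (350.2+232.4)/2 × 2 = 582.6
  [5.5→7.5]: (232.4+154.2)/2 × 2 = 386.6
  Sum = 2807.8 ng/mL·h
k_e = ln2 / t½ = 0.693147 / 3.38 = 0.2051 h^-1
Extrapolated tail: C_last / k_e = 154.2 / 0.2051 = 751.828
AUC_0→∞ = 2807.8 + 751.828 = 3559.628 ng/mL·h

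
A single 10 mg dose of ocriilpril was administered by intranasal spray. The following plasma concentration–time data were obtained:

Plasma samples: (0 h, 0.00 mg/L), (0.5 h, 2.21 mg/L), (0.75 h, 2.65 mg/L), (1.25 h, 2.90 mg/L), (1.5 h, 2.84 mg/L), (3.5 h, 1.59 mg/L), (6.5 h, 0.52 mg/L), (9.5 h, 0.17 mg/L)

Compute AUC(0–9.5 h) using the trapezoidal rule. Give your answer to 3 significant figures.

Trapezoidal AUC_0→9.5:
  [0→0.5]: (0.00+2.21)/2 × 0.5 = 0.5525
  [0.5→0.75]: (2.21+2.65)/2 × 0.25 = 0.6075
  [0.75→1.25]: (2.65+2.90)/2 × 0.5 = 1.3875
  [1.25→1.5]: (2.90+2.84)/2 × 0.25 = 0.7175
  [1.5→3.5]: (2.84+1.59)/2 × 2 = 4.43
  [3.5→6.5]: (1.59+0.52)/2 × 3 = 3.165
  [6.5→9.5]: (0.52+0.17)/2 × 3 = 1.035
  Sum = 11.895 mg/L·h

AUC = 11.9 mg/L·h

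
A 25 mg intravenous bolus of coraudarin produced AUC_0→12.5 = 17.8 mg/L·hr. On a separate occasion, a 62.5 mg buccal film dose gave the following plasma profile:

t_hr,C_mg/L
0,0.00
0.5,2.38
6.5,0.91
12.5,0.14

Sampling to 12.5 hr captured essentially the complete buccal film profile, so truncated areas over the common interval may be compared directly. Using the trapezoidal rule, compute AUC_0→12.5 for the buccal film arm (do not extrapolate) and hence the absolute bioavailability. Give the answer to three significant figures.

Trapezoidal AUC_0→12.5 (buccal film):
  [0→0.5]: (0.00+2.38)/2 × 0.5 = 0.595
  [0.5→6.5]: (2.38+0.91)/2 × 6 = 9.87
  [6.5→12.5]: (0.91+0.14)/2 × 6 = 3.15
  Sum = 13.615 mg/L·hr
F = (AUC_ev/D_ev)/(AUC_iv/D_iv) = (13.615/62.5)/(17.8/25) = 0.21784/0.712 = 0.3060

F = 0.306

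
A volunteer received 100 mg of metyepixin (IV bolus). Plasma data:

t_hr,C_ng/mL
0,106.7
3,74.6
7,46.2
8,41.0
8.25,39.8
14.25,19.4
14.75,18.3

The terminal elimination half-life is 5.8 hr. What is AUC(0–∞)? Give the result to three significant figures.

Trapezoidal AUC_0→14.75:
  [0→3]: (106.7+74.6)/2 × 3 = 271.95
  [3→7]: (74.6+46.2)/2 × 4 = 241.6
  [7→8]: (46.2+41.0)/2 × 1 = 43.6
  [8→8.25]: (41.0+39.8)/2 × 0.25 = 10.1
  [8.25→14.25]: (39.8+19.4)/2 × 6 = 177.6
  [14.25→14.75]: (19.4+18.3)/2 × 0.5 = 9.425
  Sum = 754.275 ng/mL·hr
k_e = ln2 / t½ = 0.693147 / 5.8 = 0.1195 hr^-1
Extrapolated tail: C_last / k_e = 18.3 / 0.1195 = 153.138
AUC_0→∞ = 754.275 + 153.138 = 907.413 ng/mL·hr

AUC = 907 ng/mL·hr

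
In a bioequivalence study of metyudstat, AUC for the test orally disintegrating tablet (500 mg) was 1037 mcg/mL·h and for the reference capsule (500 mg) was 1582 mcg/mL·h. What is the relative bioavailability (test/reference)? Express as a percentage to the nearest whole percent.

F_rel = 66%

F_rel = (AUC_test/D_test) / (AUC_ref/D_ref)
      = (1037/500) / (1582/500)
      = 2.074 / 3.164 = 0.6555 = 65.55%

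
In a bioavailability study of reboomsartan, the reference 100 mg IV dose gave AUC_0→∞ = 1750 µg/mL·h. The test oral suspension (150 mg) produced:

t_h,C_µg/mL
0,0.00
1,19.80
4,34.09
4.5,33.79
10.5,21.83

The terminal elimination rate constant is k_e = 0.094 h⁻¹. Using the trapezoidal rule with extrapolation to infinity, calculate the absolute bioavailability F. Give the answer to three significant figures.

F = 0.193

Trapezoidal AUC_0→10.5 (oral suspension):
  [0→1]: (0.00+19.80)/2 × 1 = 9.9
  [1→4]: (19.80+34.09)/2 × 3 = 80.835
  [4→4.5]: (34.09+33.79)/2 × 0.5 = 16.97
  [4.5→10.5]: (33.79+21.83)/2 × 6 = 166.86
  Sum = 274.565 µg/mL·h
Tail: C_last/k_e = 21.83/0.094 = 232.234
AUC_0→∞ (oral suspension) = 274.565 + 232.234 = 506.799 µg/mL·h
F = (AUC_ev/D_ev)/(AUC_iv/D_iv) = (506.799/150)/(1750/100) = 3.37866/17.5 = 0.1931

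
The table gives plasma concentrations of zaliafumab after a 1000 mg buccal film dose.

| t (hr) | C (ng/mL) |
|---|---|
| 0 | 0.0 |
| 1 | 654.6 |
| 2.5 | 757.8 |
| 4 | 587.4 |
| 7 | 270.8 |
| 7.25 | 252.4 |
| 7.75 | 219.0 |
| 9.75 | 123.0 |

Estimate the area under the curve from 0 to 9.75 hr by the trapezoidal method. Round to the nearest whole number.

Trapezoidal AUC_0→9.75:
  [0→1]: (0.0+654.6)/2 × 1 = 327.3
  [1→2.5]: (654.6+757.8)/2 × 1.5 = 1059.3
  [2.5→4]: (757.8+587.4)/2 × 1.5 = 1008.9
  [4→7]: (587.4+270.8)/2 × 3 = 1287.3
  [7→7.25]: (270.8+252.4)/2 × 0.25 = 65.4
  [7.25→7.75]: (252.4+219.0)/2 × 0.5 = 117.85
  [7.75→9.75]: (219.0+123.0)/2 × 2 = 342.0
  Sum = 4208.05 ng/mL·hr

AUC = 4208 ng/mL·hr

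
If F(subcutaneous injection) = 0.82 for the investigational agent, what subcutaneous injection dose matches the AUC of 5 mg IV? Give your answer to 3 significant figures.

For equal systemic exposure: F × D_ev = D_iv
D_ev = D_iv / F = 5 / 0.82 = 6.09756 mg

D_subcutaneous = 6.10 mg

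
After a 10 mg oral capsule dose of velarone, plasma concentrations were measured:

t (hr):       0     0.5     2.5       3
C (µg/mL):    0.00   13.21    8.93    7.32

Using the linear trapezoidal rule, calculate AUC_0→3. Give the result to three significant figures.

AUC = 29.5 µg/mL·hr

Trapezoidal AUC_0→3:
  [0→0.5]: (0.00+13.21)/2 × 0.5 = 3.3025
  [0.5→2.5]: (13.21+8.93)/2 × 2 = 22.14
  [2.5→3]: (8.93+7.32)/2 × 0.5 = 4.0625
  Sum = 29.505 µg/mL·hr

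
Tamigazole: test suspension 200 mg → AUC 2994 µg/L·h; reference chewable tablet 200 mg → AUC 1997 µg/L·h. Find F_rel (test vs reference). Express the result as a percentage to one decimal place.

F_rel = (AUC_test/D_test) / (AUC_ref/D_ref)
      = (2994/200) / (1997/200)
      = 14.97 / 9.985 = 1.4992 = 149.92%

F_rel = 149.9%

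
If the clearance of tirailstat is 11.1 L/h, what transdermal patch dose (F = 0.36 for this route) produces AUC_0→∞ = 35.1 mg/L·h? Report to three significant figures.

Dose = 1080 mg

Dose = CL × AUC_0→∞ / F
     = 11.1 × 35.1 / 0.36 = 1082.25 mg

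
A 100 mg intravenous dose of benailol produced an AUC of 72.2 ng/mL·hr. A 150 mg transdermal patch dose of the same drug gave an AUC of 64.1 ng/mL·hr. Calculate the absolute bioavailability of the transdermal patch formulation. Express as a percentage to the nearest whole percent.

F = (AUC_ev / D_ev) / (AUC_iv / D_iv)
  = (64.1/150) / (72.2/100)
  = 0.427333 / 0.722 = 0.5919
  = 59.19%

F = 59%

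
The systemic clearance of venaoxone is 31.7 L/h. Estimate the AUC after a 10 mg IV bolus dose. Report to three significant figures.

AUC = 0.315 mg/L·h

AUC_0→∞ = Dose_iv / CL
        = 10 / 31.7 = 0.315457 mg/L·h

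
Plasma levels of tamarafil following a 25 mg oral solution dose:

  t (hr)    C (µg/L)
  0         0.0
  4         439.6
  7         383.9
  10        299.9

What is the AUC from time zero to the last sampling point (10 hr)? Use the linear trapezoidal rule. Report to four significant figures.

AUC = 3140 µg/L·hr

Trapezoidal AUC_0→10:
  [0→4]: (0.0+439.6)/2 × 4 = 879.2
  [4→7]: (439.6+383.9)/2 × 3 = 1235.25
  [7→10]: (383.9+299.9)/2 × 3 = 1025.7
  Sum = 3140.15 µg/L·hr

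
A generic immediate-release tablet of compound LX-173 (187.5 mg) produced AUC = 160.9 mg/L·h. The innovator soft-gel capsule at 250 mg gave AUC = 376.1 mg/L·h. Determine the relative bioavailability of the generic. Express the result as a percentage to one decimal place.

F_rel = (AUC_test/D_test) / (AUC_ref/D_ref)
      = (160.9/187.5) / (376.1/250)
      = 0.858133 / 1.5044 = 0.5704 = 57.04%

F_rel = 57.0%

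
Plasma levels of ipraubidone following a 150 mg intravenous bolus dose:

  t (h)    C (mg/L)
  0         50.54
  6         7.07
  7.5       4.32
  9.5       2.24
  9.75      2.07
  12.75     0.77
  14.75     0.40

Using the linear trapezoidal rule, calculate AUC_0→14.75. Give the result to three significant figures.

Trapezoidal AUC_0→14.75:
  [0→6]: (50.54+7.07)/2 × 6 = 172.83
  [6→7.5]: (7.07+4.32)/2 × 1.5 = 8.5425
  [7.5→9.5]: (4.32+2.24)/2 × 2 = 6.56
  [9.5→9.75]: (2.24+2.07)/2 × 0.25 = 0.53875
  [9.75→12.75]: (2.07+0.77)/2 × 3 = 4.26
  [12.75→14.75]: (0.77+0.40)/2 × 2 = 1.17
  Sum = 193.90125 mg/L·h

AUC = 194 mg/L·h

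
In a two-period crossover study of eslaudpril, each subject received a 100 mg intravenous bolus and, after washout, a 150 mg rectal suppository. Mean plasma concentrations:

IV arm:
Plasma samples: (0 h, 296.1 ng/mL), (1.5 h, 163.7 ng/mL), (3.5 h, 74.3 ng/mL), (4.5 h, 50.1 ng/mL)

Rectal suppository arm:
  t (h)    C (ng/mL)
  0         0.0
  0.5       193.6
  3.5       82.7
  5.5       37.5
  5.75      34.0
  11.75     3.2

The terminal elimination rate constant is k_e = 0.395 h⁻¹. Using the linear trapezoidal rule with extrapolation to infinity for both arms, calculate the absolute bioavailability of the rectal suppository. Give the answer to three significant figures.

Trapezoidal AUC_0→4.5 (IV):
  [0→1.5]: (296.1+163.7)/2 × 1.5 = 344.85
  [1.5→3.5]: (163.7+74.3)/2 × 2 = 238.0
  [3.5→4.5]: (74.3+50.1)/2 × 1 = 62.2
  Sum = 645.05 ng/mL·h
IV tail: 50.1/0.395 = 126.835; AUC_iv,0→∞ = 645.05 + 126.835 = 771.885 ng/mL·h
Trapezoidal AUC_0→11.75 (rectal suppository):
  [0→0.5]: (0.0+193.6)/2 × 0.5 = 48.4
  [0.5→3.5]: (193.6+82.7)/2 × 3 = 414.45
  [3.5→5.5]: (82.7+37.5)/2 × 2 = 120.2
  [5.5→5.75]: (37.5+34.0)/2 × 0.25 = 8.9375
  [5.75→11.75]: (34.0+3.2)/2 × 6 = 111.6
  Sum = 703.5875 ng/mL·h
rectal suppository tail: 3.2/0.395 = 8.101; AUC_ev,0→∞ = 703.5875 + 8.101 = 711.6885 ng/mL·h
F = (AUC_ev/D_ev)/(AUC_iv/D_iv) = (711.6885/150)/(771.885/100) = 4.74459/7.71885 = 0.6147

F = 0.615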